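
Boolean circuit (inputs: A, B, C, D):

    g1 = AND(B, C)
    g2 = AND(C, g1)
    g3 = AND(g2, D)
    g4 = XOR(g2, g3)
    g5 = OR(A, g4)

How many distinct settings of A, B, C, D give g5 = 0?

7

g5 = OR(A, g4) must be 0, so both A = 0 and g4 = 0.
g4 = XOR(g2, g3) must be 0, so g2 and g3 are equal.
Enumerating the 16 input combinations, 7 give g5 = 0 and 9 give g5 = 1.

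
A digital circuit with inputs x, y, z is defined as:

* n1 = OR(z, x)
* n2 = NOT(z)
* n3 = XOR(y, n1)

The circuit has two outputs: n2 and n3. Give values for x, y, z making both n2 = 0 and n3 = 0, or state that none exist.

Check with x=1, y=1, z=1:
n1 = OR(z, x) = OR(1, 1) = 1
n2 = NOT(z) = NOT 1 = 0
n3 = XOR(y, n1) = XOR(1, 1) = 0
So n2 = 0 and n3 = 0.

x=1, y=1, z=1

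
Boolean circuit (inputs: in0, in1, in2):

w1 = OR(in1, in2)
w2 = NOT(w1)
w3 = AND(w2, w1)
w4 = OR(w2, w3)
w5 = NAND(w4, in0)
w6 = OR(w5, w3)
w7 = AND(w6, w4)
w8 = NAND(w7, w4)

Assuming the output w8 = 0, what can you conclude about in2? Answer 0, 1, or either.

w8 = NAND(w7, w4) must be 0, so both w7 = 1 and w4 = 1.
w7 = AND(w6, w4) must be 1, so both w6 = 1 and w4 = 1.
Every assignment with w8 = 0 has in2 = 0; there are 1 such assignment(s).
  in0=0, in1=0, in2=0

0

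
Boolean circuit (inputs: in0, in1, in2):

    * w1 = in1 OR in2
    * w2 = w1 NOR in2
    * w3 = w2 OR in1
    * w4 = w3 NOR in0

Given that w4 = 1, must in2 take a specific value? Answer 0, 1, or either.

w4 = w3 NOR in0 must be 1, so both w3 = 0 and in0 = 0.
Every assignment with w4 = 1 has in2 = 1; there are 1 such assignment(s).
  in0=0, in1=0, in2=1

1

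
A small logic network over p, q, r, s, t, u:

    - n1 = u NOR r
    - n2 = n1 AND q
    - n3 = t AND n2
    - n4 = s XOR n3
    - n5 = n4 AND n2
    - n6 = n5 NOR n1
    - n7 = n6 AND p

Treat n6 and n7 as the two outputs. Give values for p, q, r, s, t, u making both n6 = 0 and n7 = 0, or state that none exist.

Check with p=1, q=1, r=0, s=1, t=0, u=0:
n1 = u NOR r = 0 NOR 0 = 1
n2 = n1 AND q = 1 AND 1 = 1
n3 = t AND n2 = 0 AND 1 = 0
n4 = s XOR n3 = 1 XOR 0 = 1
n5 = n4 AND n2 = 1 AND 1 = 1
n6 = n5 NOR n1 = 1 NOR 1 = 0
n7 = n6 AND p = 0 AND 1 = 0
So n6 = 0 and n7 = 0.

p=1, q=1, r=0, s=1, t=0, u=0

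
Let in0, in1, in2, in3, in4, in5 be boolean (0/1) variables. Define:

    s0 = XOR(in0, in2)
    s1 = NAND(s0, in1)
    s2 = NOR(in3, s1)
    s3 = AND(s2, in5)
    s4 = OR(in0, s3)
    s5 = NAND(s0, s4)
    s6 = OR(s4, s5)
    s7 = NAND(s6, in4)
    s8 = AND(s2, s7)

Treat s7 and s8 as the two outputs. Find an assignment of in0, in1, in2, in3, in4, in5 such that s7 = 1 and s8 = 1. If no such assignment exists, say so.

Check with in0=0, in1=1, in2=1, in3=0, in4=0, in5=1:
s0 = XOR(in0, in2) = XOR(0, 1) = 1
s1 = NAND(s0, in1) = NAND(1, 1) = 0
s2 = NOR(in3, s1) = NOR(0, 0) = 1
s3 = AND(s2, in5) = AND(1, 1) = 1
s4 = OR(in0, s3) = OR(0, 1) = 1
s5 = NAND(s0, s4) = NAND(1, 1) = 0
s6 = OR(s4, s5) = OR(1, 0) = 1
s7 = NAND(s6, in4) = NAND(1, 0) = 1
s8 = AND(s2, s7) = AND(1, 1) = 1
So s7 = 1 and s8 = 1.

in0=0, in1=1, in2=1, in3=0, in4=0, in5=1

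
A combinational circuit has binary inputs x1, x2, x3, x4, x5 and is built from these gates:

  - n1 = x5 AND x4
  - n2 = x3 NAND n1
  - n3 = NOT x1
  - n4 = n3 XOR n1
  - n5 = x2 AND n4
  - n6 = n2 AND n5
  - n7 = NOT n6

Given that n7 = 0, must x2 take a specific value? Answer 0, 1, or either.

1

n7 = NOT n6 must be 0, so n6 = 1.
Every assignment with n7 = 0 has x2 = 1; there are 7 such assignment(s).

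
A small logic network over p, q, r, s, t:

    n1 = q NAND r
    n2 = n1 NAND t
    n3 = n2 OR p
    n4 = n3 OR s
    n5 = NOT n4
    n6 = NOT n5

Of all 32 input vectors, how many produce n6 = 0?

n6 = NOT n5 must be 0, so n5 = 1.
n5 = NOT n4 must be 1, so n4 = 0.
n4 = n3 OR s must be 0, so both n3 = 0 and s = 0.
Satisfying assignments:
  p=0, q=0, r=0, s=0, t=1
  p=0, q=0, r=1, s=0, t=1
  p=0, q=1, r=0, s=0, t=1

3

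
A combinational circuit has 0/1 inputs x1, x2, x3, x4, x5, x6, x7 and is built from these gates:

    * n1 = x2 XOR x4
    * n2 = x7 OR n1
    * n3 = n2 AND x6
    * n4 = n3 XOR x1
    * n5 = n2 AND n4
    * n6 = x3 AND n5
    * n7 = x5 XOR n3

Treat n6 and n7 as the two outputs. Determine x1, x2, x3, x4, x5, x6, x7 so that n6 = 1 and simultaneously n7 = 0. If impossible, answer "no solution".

x1=1, x2=1, x3=1, x4=1, x5=0, x6=0, x7=1

Check with x1=1, x2=1, x3=1, x4=1, x5=0, x6=0, x7=1:
n1 = x2 XOR x4 = 1 XOR 1 = 0
n2 = x7 OR n1 = 1 OR 0 = 1
n3 = n2 AND x6 = 1 AND 0 = 0
n4 = n3 XOR x1 = 0 XOR 1 = 1
n5 = n2 AND n4 = 1 AND 1 = 1
n6 = x3 AND n5 = 1 AND 1 = 1
n7 = x5 XOR n3 = 0 XOR 0 = 0
So n6 = 1 and n7 = 0.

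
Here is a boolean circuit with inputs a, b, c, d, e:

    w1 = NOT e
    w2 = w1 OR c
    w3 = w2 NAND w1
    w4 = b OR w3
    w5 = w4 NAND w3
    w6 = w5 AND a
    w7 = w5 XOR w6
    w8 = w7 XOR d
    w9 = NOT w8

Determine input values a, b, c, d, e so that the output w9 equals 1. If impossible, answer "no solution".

a=0 b=1 c=1 d=0 e=1

w9 = NOT w8 must be 1, so w8 = 0.
w8 = w7 XOR d must be 0, so w7 and d are equal.
Check with a=0 b=1 c=1 d=0 e=1:
w1 = NOT e = NOT 1 = 0
w2 = w1 OR c = 0 OR 1 = 1
w3 = w2 NAND w1 = 1 NAND 0 = 1
w4 = b OR w3 = 1 OR 1 = 1
w5 = w4 NAND w3 = 1 NAND 1 = 0
w6 = w5 AND a = 0 AND 0 = 0
w7 = w5 XOR w6 = 0 XOR 0 = 0
w8 = w7 XOR d = 0 XOR 0 = 0
w9 = NOT w8 = NOT 0 = 1
So w9 = 1 as required.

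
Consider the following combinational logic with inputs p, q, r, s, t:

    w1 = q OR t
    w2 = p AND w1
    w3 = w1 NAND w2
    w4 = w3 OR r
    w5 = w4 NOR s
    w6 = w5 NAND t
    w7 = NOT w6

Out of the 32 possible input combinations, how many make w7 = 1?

2

w7 = NOT w6 must be 1, so w6 = 0.
w6 = w5 NAND t must be 0, so both w5 = 1 and t = 1.
w5 = w4 NOR s must be 1, so both w4 = 0 and s = 0.
Satisfying assignments:
  p=1, q=0, r=0, s=0, t=1
  p=1, q=1, r=0, s=0, t=1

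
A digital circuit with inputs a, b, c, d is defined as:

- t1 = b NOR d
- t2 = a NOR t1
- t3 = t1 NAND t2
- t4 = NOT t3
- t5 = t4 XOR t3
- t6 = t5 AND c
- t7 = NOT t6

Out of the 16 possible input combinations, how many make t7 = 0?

t7 = NOT t6 must be 0, so t6 = 1.
t6 = t5 AND c must be 1, so both t5 = 1 and c = 1.
t5 = t4 XOR t3 must be 1, so t4 and t3 differ.
Enumerating the 16 input combinations, 8 give t7 = 0 and 8 give t7 = 1.

8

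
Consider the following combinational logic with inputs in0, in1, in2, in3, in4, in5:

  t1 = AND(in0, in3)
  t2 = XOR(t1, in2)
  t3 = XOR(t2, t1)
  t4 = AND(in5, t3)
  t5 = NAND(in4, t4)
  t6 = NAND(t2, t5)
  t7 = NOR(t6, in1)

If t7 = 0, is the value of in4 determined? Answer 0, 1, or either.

Both values of in4 occur among assignments with t7 = 0:
  in4=0: in0=0, in1=0, in2=0, in3=0, in4=0, in5=0
  in4=1: in0=0, in1=0, in2=0, in3=0, in4=1, in5=0

either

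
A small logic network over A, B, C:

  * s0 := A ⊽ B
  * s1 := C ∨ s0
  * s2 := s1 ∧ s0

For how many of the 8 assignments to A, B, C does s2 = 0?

s2 = s1 ∧ s0 must be 0, so at least one of s1, s0 is 0.
Satisfying assignments:
  A=0, B=1, C=0
  A=0, B=1, C=1
  A=1, B=0, C=0
  A=1, B=0, C=1
  A=1, B=1, C=0
  A=1, B=1, C=1

6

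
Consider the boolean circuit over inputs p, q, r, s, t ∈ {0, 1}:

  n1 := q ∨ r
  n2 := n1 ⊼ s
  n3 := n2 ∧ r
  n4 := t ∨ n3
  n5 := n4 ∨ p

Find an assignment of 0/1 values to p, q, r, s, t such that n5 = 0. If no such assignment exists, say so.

Check with p=0, q=0, r=0, s=1, t=0:
n1 = q ∨ r = 0 ∨ 0 = 0
n2 = n1 ⊼ s = 0 ⊼ 1 = 1
n3 = n2 ∧ r = 1 ∧ 0 = 0
n4 = t ∨ n3 = 0 ∨ 0 = 0
n5 = n4 ∨ p = 0 ∨ 0 = 0
So n5 = 0 as required.

p=0, q=0, r=0, s=1, t=0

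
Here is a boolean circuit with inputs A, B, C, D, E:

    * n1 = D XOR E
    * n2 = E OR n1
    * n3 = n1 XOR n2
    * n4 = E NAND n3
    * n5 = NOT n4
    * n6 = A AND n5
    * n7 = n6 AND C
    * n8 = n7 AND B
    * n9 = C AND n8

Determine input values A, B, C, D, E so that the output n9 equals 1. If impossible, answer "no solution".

n9 = C AND n8 must be 1, so both C = 1 and n8 = 1.
Check with A=1, B=1, C=1, D=1, E=1:
n1 = D XOR E = 1 XOR 1 = 0
n2 = E OR n1 = 1 OR 0 = 1
n3 = n1 XOR n2 = 0 XOR 1 = 1
n4 = E NAND n3 = 1 NAND 1 = 0
n5 = NOT n4 = NOT 0 = 1
n6 = A AND n5 = 1 AND 1 = 1
n7 = n6 AND C = 1 AND 1 = 1
n8 = n7 AND B = 1 AND 1 = 1
n9 = C AND n8 = 1 AND 1 = 1
So n9 = 1 as required.

A=1, B=1, C=1, D=1, E=1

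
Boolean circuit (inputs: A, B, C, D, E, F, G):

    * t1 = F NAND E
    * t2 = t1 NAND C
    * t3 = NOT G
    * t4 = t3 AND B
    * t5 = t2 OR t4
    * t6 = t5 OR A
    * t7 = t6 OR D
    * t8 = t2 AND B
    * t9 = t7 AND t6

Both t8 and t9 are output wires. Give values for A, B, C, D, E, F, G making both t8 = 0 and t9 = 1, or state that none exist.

Check with A=1, B=1, C=1, D=0, E=0, F=0, G=1:
t1 = F NAND E = 0 NAND 0 = 1
t2 = t1 NAND C = 1 NAND 1 = 0
t3 = NOT G = NOT 1 = 0
t4 = t3 AND B = 0 AND 1 = 0
t5 = t2 OR t4 = 0 OR 0 = 0
t6 = t5 OR A = 0 OR 1 = 1
t7 = t6 OR D = 1 OR 0 = 1
t8 = t2 AND B = 0 AND 1 = 0
t9 = t7 AND t6 = 1 AND 1 = 1
So t8 = 0 and t9 = 1.

A=1, B=1, C=1, D=0, E=0, F=0, G=1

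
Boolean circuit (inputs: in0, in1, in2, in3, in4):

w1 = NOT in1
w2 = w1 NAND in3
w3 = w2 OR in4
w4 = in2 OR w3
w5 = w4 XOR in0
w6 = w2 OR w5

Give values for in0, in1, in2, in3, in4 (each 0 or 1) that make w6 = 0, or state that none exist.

in0=1, in1=0, in2=1, in3=1, in4=0

w6 = w2 OR w5 must be 0, so both w2 = 0 and w5 = 0.
w2 = w1 NAND in3 must be 0, so both w1 = 1 and in3 = 1.
Check with in0=1, in1=0, in2=1, in3=1, in4=0:
w1 = NOT in1 = NOT 0 = 1
w2 = w1 NAND in3 = 1 NAND 1 = 0
w3 = w2 OR in4 = 0 OR 0 = 0
w4 = in2 OR w3 = 1 OR 0 = 1
w5 = w4 XOR in0 = 1 XOR 1 = 0
w6 = w2 OR w5 = 0 OR 0 = 0
So w6 = 0 as required.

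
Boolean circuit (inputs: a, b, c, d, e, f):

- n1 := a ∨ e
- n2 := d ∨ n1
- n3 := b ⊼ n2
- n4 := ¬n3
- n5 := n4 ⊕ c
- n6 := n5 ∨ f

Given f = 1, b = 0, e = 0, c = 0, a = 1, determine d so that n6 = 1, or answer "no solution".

Check with f = 1, b = 0, e = 0, c = 0, a = 1 and d=0:
n1 = a ∨ e = 1 ∨ 0 = 1
n2 = d ∨ n1 = 0 ∨ 1 = 1
n3 = b ⊼ n2 = 0 ⊼ 1 = 1
n4 = ¬n3 = ¬1 = 0
n5 = n4 ⊕ c = 0 ⊕ 0 = 0
n6 = n5 ∨ f = 0 ∨ 1 = 1
So n6 = 1.

d=0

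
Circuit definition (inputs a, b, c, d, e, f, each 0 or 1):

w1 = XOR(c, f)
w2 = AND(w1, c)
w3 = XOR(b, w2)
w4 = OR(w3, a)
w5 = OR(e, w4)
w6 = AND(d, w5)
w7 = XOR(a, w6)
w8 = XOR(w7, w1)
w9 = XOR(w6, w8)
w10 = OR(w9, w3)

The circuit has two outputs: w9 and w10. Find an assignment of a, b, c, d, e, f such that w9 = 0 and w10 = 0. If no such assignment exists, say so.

Check with a=0 b=0 c=0 d=1 e=1 f=0:
w1 = XOR(c, f) = XOR(0, 0) = 0
w2 = AND(w1, c) = AND(0, 0) = 0
w3 = XOR(b, w2) = XOR(0, 0) = 0
w4 = OR(w3, a) = OR(0, 0) = 0
w5 = OR(e, w4) = OR(1, 0) = 1
w6 = AND(d, w5) = AND(1, 1) = 1
w7 = XOR(a, w6) = XOR(0, 1) = 1
w8 = XOR(w7, w1) = XOR(1, 0) = 1
w9 = XOR(w6, w8) = XOR(1, 1) = 0
w10 = OR(w9, w3) = OR(0, 0) = 0
So w9 = 0 and w10 = 0.

a=0 b=0 c=0 d=1 e=1 f=0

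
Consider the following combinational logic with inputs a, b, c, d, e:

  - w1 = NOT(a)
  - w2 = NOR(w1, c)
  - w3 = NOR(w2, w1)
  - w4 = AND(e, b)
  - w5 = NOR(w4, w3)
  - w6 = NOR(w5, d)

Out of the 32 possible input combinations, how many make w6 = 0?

25

w6 = NOR(w5, d) must be 0, so at least one of w5, d is 1.
Enumerating the 32 input combinations, 25 give w6 = 0 and 7 give w6 = 1.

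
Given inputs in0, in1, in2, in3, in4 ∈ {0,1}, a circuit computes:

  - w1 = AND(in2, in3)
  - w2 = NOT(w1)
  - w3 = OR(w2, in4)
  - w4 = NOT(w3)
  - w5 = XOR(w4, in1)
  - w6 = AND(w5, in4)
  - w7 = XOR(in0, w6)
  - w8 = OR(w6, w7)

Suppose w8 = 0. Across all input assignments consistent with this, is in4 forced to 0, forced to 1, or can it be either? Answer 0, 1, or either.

Both values of in4 occur among assignments with w8 = 0:
  in4=0: in0=0, in1=0, in2=0, in3=0, in4=0
  in4=1: in0=0, in1=0, in2=0, in3=0, in4=1

either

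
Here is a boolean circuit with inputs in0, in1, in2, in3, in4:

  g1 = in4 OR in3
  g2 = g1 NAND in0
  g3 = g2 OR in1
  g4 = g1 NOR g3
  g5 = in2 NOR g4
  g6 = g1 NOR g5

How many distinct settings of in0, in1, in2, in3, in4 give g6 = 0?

28

g6 = g1 NOR g5 must be 0, so at least one of g1, g5 is 1.
Enumerating the 32 input combinations, 28 give g6 = 0 and 4 give g6 = 1.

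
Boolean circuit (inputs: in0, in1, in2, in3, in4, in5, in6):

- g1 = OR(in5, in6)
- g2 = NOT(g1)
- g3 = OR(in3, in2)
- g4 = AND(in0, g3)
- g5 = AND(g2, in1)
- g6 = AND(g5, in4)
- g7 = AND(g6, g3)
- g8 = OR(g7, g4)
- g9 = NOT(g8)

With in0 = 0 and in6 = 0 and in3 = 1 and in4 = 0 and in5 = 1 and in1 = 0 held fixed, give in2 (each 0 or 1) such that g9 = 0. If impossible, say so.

no solution exists

With in0 = 0 and in6 = 0 and in3 = 1 and in4 = 0 and in5 = 1 and in1 = 0 fixed, none of the 2 settings of in2 give g9 = 0.
For example, with in2=1:
g1 = OR(in5, in6) = OR(1, 0) = 1
g2 = NOT(g1) = NOT 1 = 0
g3 = OR(in3, in2) = OR(1, 1) = 1
g4 = AND(in0, g3) = AND(0, 1) = 0
g5 = AND(g2, in1) = AND(0, 0) = 0
g6 = AND(g5, in4) = AND(0, 0) = 0
g7 = AND(g6, g3) = AND(0, 1) = 0
g8 = OR(g7, g4) = OR(0, 0) = 0
g9 = NOT(g8) = NOT 0 = 1
giving g9 = 1 ≠ 0.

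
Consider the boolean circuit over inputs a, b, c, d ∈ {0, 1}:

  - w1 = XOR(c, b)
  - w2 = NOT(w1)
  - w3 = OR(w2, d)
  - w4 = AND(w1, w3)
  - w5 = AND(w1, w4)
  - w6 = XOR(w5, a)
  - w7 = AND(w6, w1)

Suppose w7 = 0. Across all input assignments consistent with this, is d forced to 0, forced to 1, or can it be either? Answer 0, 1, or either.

Both values of d occur among assignments with w7 = 0:
  d=0: a=0, b=0, c=0, d=0
  d=1: a=0, b=0, c=0, d=1

either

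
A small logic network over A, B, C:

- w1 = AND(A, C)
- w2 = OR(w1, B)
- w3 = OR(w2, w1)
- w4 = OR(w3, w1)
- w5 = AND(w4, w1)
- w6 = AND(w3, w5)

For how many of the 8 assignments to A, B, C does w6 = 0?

6

w6 = AND(w3, w5) must be 0, so at least one of w3, w5 is 0.
Satisfying assignments:
  A=0, B=0, C=0
  A=0, B=0, C=1
  A=0, B=1, C=0
  A=0, B=1, C=1
  A=1, B=0, C=0
  A=1, B=1, C=0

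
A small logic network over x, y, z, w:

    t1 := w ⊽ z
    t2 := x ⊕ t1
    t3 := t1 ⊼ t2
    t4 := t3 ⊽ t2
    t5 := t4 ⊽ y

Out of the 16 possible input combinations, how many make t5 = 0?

t5 = t4 ⊽ y must be 0, so at least one of t4, y is 1.
Enumerating the 16 input combinations, 8 give t5 = 0 and 8 give t5 = 1.

8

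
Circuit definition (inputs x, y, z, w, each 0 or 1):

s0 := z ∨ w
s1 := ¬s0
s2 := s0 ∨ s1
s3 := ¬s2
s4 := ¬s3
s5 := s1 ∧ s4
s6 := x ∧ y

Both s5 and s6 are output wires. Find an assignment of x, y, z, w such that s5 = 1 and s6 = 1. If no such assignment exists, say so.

x=1, y=1, z=0, w=0

Check with x=1, y=1, z=0, w=0:
s0 = z ∨ w = 0 ∨ 0 = 0
s1 = ¬s0 = ¬0 = 1
s2 = s0 ∨ s1 = 0 ∨ 1 = 1
s3 = ¬s2 = ¬1 = 0
s4 = ¬s3 = ¬0 = 1
s5 = s1 ∧ s4 = 1 ∧ 1 = 1
s6 = x ∧ y = 1 ∧ 1 = 1
So s5 = 1 and s6 = 1.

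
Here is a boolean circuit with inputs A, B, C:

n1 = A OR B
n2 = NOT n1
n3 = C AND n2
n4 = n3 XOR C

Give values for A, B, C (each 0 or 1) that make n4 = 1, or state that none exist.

A=1, B=0, C=1

n4 = n3 XOR C must be 1, so n3 and C differ.
Check with A=1, B=0, C=1:
n1 = A OR B = 1 OR 0 = 1
n2 = NOT n1 = NOT 1 = 0
n3 = C AND n2 = 1 AND 0 = 0
n4 = n3 XOR C = 0 XOR 1 = 1
So n4 = 1 as required.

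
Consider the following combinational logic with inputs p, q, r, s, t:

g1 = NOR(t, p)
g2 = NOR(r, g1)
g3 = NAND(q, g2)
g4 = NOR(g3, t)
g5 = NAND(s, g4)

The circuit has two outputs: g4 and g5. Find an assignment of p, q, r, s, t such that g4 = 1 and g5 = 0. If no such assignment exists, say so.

Check with p=1 q=1 r=0 s=1 t=0:
g1 = NOR(t, p) = NOR(0, 1) = 0
g2 = NOR(r, g1) = NOR(0, 0) = 1
g3 = NAND(q, g2) = NAND(1, 1) = 0
g4 = NOR(g3, t) = NOR(0, 0) = 1
g5 = NAND(s, g4) = NAND(1, 1) = 0
So g4 = 1 and g5 = 0.

p=1 q=1 r=0 s=1 t=0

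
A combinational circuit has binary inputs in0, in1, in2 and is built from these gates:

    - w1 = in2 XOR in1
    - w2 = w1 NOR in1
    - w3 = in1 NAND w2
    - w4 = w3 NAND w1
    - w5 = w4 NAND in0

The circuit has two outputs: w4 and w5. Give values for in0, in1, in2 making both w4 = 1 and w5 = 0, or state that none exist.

Check with in0=1 in1=1 in2=1:
w1 = in2 XOR in1 = 1 XOR 1 = 0
w2 = w1 NOR in1 = 0 NOR 1 = 0
w3 = in1 NAND w2 = 1 NAND 0 = 1
w4 = w3 NAND w1 = 1 NAND 0 = 1
w5 = w4 NAND in0 = 1 NAND 1 = 0
So w4 = 1 and w5 = 0.

in0=1 in1=1 in2=1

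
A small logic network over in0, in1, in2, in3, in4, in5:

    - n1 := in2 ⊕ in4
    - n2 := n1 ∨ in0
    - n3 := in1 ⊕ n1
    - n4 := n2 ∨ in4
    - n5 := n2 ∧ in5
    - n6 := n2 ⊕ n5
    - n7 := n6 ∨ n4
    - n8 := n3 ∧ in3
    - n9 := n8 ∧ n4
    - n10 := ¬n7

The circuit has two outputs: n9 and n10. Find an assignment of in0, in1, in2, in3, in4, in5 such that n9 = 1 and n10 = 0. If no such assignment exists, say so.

Check with in0=1, in1=1, in2=1, in3=1, in4=1, in5=0:
n1 = in2 ⊕ in4 = 1 ⊕ 1 = 0
n2 = n1 ∨ in0 = 0 ∨ 1 = 1
n3 = in1 ⊕ n1 = 1 ⊕ 0 = 1
n4 = n2 ∨ in4 = 1 ∨ 1 = 1
n5 = n2 ∧ in5 = 1 ∧ 0 = 0
n6 = n2 ⊕ n5 = 1 ⊕ 0 = 1
n7 = n6 ∨ n4 = 1 ∨ 1 = 1
n8 = n3 ∧ in3 = 1 ∧ 1 = 1
n9 = n8 ∧ n4 = 1 ∧ 1 = 1
n10 = ¬n7 = ¬1 = 0
So n9 = 1 and n10 = 0.

in0=1, in1=1, in2=1, in3=1, in4=1, in5=0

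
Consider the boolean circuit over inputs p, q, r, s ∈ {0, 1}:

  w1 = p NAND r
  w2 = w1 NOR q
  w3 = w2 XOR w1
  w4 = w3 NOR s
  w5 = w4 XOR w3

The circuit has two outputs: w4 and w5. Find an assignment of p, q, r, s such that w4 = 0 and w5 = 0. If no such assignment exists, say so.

Check with p=1, q=1, r=1, s=1:
w1 = p NAND r = 1 NAND 1 = 0
w2 = w1 NOR q = 0 NOR 1 = 0
w3 = w2 XOR w1 = 0 XOR 0 = 0
w4 = w3 NOR s = 0 NOR 1 = 0
w5 = w4 XOR w3 = 0 XOR 0 = 0
So w4 = 0 and w5 = 0.

p=1, q=1, r=1, s=1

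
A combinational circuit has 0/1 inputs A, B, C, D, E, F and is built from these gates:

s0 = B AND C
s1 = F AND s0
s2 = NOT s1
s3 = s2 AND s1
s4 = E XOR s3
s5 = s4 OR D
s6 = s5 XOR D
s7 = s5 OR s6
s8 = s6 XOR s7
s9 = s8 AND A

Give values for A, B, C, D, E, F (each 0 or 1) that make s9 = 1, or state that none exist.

A=1, B=1, C=1, D=1, E=0, F=1

s9 = s8 AND A must be 1, so both s8 = 1 and A = 1.
s8 = s6 XOR s7 must be 1, so s6 and s7 differ.
Check with A=1, B=1, C=1, D=1, E=0, F=1:
s0 = B AND C = 1 AND 1 = 1
s1 = F AND s0 = 1 AND 1 = 1
s2 = NOT s1 = NOT 1 = 0
s3 = s2 AND s1 = 0 AND 1 = 0
s4 = E XOR s3 = 0 XOR 0 = 0
s5 = s4 OR D = 0 OR 1 = 1
s6 = s5 XOR D = 1 XOR 1 = 0
s7 = s5 OR s6 = 1 OR 0 = 1
s8 = s6 XOR s7 = 0 XOR 1 = 1
s9 = s8 AND A = 1 AND 1 = 1
So s9 = 1 as required.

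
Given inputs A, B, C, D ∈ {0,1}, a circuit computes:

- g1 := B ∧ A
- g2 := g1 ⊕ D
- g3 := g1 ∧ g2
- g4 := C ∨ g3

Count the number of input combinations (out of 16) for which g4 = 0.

7

g4 = C ∨ g3 must be 0, so both C = 0 and g3 = 0.
g3 = g1 ∧ g2 must be 0, so at least one of g1, g2 is 0.
Enumerating the 16 input combinations, 7 give g4 = 0 and 9 give g4 = 1.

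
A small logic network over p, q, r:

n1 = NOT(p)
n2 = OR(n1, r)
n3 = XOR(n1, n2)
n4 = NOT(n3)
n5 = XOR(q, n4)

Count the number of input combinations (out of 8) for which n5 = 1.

4

n5 = XOR(q, n4) must be 1, so q and n4 differ.
Satisfying assignments:
  p=0, q=0, r=0
  p=0, q=0, r=1
  p=1, q=0, r=0
  p=1, q=1, r=1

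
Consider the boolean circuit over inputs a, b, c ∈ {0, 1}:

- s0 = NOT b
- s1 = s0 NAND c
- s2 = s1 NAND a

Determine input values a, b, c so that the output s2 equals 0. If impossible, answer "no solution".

s2 = s1 NAND a must be 0, so both s1 = 1 and a = 1.
s1 = s0 NAND c must be 1, so at least one of s0, c is 0.
Check with a=1, b=1, c=0:
s0 = NOT b = NOT 1 = 0
s1 = s0 NAND c = 0 NAND 0 = 1
s2 = s1 NAND a = 1 NAND 1 = 0
So s2 = 0 as required.

a=1, b=1, c=0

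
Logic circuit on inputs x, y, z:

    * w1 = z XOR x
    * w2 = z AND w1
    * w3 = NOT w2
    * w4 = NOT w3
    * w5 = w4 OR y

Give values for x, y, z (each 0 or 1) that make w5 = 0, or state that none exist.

w5 = w4 OR y must be 0, so both w4 = 0 and y = 0.
w4 = NOT w3 must be 0, so w3 = 1.
Check with x=1 y=0 z=0:
w1 = z XOR x = 0 XOR 1 = 1
w2 = z AND w1 = 0 AND 1 = 0
w3 = NOT w2 = NOT 0 = 1
w4 = NOT w3 = NOT 1 = 0
w5 = w4 OR y = 0 OR 0 = 0
So w5 = 0 as required.

x=1 y=0 z=0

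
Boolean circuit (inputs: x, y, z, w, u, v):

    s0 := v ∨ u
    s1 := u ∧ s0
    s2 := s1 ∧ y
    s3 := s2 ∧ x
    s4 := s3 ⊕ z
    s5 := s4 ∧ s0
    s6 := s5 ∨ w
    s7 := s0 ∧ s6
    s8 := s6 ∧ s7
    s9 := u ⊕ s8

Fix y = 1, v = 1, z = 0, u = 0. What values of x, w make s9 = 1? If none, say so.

Check with y = 1, v = 1, z = 0, u = 0 and x=0, w=1:
s0 = v ∨ u = 1 ∨ 0 = 1
s1 = u ∧ s0 = 0 ∧ 1 = 0
s2 = s1 ∧ y = 0 ∧ 1 = 0
s3 = s2 ∧ x = 0 ∧ 0 = 0
s4 = s3 ⊕ z = 0 ⊕ 0 = 0
s5 = s4 ∧ s0 = 0 ∧ 1 = 0
s6 = s5 ∨ w = 0 ∨ 1 = 1
s7 = s0 ∧ s6 = 1 ∧ 1 = 1
s8 = s6 ∧ s7 = 1 ∧ 1 = 1
s9 = u ⊕ s8 = 0 ⊕ 1 = 1
So s9 = 1.

x=0, w=1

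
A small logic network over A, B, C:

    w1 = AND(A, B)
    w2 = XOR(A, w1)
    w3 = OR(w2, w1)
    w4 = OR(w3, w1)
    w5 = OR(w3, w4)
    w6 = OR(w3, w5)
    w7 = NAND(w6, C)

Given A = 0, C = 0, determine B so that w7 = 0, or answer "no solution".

no solution exists

With A = 0, C = 0 fixed, none of the 2 settings of B give w7 = 0.
For example, with B=0:
w1 = AND(A, B) = AND(0, 0) = 0
w2 = XOR(A, w1) = XOR(0, 0) = 0
w3 = OR(w2, w1) = OR(0, 0) = 0
w4 = OR(w3, w1) = OR(0, 0) = 0
w5 = OR(w3, w4) = OR(0, 0) = 0
w6 = OR(w3, w5) = OR(0, 0) = 0
w7 = NAND(w6, C) = NAND(0, 0) = 1
giving w7 = 1 ≠ 0.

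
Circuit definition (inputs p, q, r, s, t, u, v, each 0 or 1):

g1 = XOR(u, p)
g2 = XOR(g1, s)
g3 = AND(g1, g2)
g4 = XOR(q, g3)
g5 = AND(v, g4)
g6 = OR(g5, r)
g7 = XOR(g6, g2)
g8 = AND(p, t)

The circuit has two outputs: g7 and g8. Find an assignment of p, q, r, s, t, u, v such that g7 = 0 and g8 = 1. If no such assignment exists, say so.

p=1 q=1 r=1 s=0 t=1 u=0 v=0

Check with p=1 q=1 r=1 s=0 t=1 u=0 v=0:
g1 = XOR(u, p) = XOR(0, 1) = 1
g2 = XOR(g1, s) = XOR(1, 0) = 1
g3 = AND(g1, g2) = AND(1, 1) = 1
g4 = XOR(q, g3) = XOR(1, 1) = 0
g5 = AND(v, g4) = AND(0, 0) = 0
g6 = OR(g5, r) = OR(0, 1) = 1
g7 = XOR(g6, g2) = XOR(1, 1) = 0
g8 = AND(p, t) = AND(1, 1) = 1
So g7 = 0 and g8 = 1.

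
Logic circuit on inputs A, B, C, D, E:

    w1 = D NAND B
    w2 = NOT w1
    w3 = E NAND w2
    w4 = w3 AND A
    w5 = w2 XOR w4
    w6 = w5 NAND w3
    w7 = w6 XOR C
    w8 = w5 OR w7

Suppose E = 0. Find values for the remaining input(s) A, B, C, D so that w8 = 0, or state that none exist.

A=0 B=0 C=1 D=1

w8 = w5 OR w7 must be 0, so both w5 = 0 and w7 = 0.
Check with E = 0 and A=0, B=0, C=1, D=1:
w1 = D NAND B = 1 NAND 0 = 1
w2 = NOT w1 = NOT 1 = 0
w3 = E NAND w2 = 0 NAND 0 = 1
w4 = w3 AND A = 1 AND 0 = 0
w5 = w2 XOR w4 = 0 XOR 0 = 0
w6 = w5 NAND w3 = 0 NAND 1 = 1
w7 = w6 XOR C = 1 XOR 1 = 0
w8 = w5 OR w7 = 0 OR 0 = 0
So w8 = 0.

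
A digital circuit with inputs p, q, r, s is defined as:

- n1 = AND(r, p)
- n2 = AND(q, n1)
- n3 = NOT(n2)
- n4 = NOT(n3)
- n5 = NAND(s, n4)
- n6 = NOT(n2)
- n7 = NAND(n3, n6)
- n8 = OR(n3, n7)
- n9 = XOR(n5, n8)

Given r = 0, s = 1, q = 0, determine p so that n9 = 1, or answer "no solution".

With r = 0, s = 1, q = 0 fixed, none of the 2 settings of p give n9 = 1.
For example, with p=1:
n1 = AND(r, p) = AND(0, 1) = 0
n2 = AND(q, n1) = AND(0, 0) = 0
n3 = NOT(n2) = NOT 0 = 1
n4 = NOT(n3) = NOT 1 = 0
n5 = NAND(s, n4) = NAND(1, 0) = 1
n6 = NOT(n2) = NOT 0 = 1
n7 = NAND(n3, n6) = NAND(1, 1) = 0
n8 = OR(n3, n7) = OR(1, 0) = 1
n9 = XOR(n5, n8) = XOR(1, 1) = 0
giving n9 = 0 ≠ 1.

no solution exists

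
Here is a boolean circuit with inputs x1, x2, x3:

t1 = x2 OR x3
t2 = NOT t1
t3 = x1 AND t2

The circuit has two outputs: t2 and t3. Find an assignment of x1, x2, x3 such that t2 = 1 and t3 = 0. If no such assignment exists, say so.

Check with x1=0, x2=0, x3=0:
t1 = x2 OR x3 = 0 OR 0 = 0
t2 = NOT t1 = NOT 0 = 1
t3 = x1 AND t2 = 0 AND 1 = 0
So t2 = 1 and t3 = 0.

x1=0, x2=0, x3=0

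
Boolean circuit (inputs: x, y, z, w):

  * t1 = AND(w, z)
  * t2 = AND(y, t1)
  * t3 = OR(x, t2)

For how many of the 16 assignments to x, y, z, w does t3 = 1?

t3 = OR(x, t2) must be 1, so at least one of x, t2 is 1.
Enumerating the 16 input combinations, 9 give t3 = 1 and 7 give t3 = 0.

9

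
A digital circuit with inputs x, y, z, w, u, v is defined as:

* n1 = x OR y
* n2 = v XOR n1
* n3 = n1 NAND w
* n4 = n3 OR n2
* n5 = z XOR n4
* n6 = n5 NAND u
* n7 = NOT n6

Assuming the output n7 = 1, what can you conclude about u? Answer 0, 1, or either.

n7 = NOT n6 must be 1, so n6 = 0.
Every assignment with n7 = 1 has u = 1; there are 16 such assignment(s).

1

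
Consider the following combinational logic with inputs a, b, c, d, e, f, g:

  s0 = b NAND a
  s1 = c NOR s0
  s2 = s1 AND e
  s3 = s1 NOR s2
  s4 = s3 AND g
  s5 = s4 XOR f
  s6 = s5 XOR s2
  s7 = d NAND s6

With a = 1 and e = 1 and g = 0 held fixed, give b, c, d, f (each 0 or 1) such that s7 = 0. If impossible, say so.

Check with a = 1 and e = 1 and g = 0 and b=1, c=0, d=1, f=0:
s0 = b NAND a = 1 NAND 1 = 0
s1 = c NOR s0 = 0 NOR 0 = 1
s2 = s1 AND e = 1 AND 1 = 1
s3 = s1 NOR s2 = 1 NOR 1 = 0
s4 = s3 AND g = 0 AND 0 = 0
s5 = s4 XOR f = 0 XOR 0 = 0
s6 = s5 XOR s2 = 0 XOR 1 = 1
s7 = d NAND s6 = 1 NAND 1 = 0
So s7 = 0.

b=1, c=0, d=1, f=0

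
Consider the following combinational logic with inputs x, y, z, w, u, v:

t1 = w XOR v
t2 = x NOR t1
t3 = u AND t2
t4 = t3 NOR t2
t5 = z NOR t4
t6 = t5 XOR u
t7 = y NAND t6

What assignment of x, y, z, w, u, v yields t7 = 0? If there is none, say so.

x=0 y=1 z=1 w=0 u=1 v=1

t7 = y NAND t6 must be 0, so both y = 1 and t6 = 1.
Check with x=0 y=1 z=1 w=0 u=1 v=1:
t1 = w XOR v = 0 XOR 1 = 1
t2 = x NOR t1 = 0 NOR 1 = 0
t3 = u AND t2 = 1 AND 0 = 0
t4 = t3 NOR t2 = 0 NOR 0 = 1
t5 = z NOR t4 = 1 NOR 1 = 0
t6 = t5 XOR u = 0 XOR 1 = 1
t7 = y NAND t6 = 1 NAND 1 = 0
So t7 = 0 as required.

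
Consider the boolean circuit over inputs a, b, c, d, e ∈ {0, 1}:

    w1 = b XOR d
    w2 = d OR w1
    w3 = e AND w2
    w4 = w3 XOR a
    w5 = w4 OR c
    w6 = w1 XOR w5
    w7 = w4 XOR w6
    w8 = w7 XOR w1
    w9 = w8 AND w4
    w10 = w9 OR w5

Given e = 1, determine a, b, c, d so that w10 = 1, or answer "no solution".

a=0 b=1 c=1 d=1

Check with e = 1 and a=0, b=1, c=1, d=1:
w1 = b XOR d = 1 XOR 1 = 0
w2 = d OR w1 = 1 OR 0 = 1
w3 = e AND w2 = 1 AND 1 = 1
w4 = w3 XOR a = 1 XOR 0 = 1
w5 = w4 OR c = 1 OR 1 = 1
w6 = w1 XOR w5 = 0 XOR 1 = 1
w7 = w4 XOR w6 = 1 XOR 1 = 0
w8 = w7 XOR w1 = 0 XOR 0 = 0
w9 = w8 AND w4 = 0 AND 1 = 0
w10 = w9 OR w5 = 0 OR 1 = 1
So w10 = 1.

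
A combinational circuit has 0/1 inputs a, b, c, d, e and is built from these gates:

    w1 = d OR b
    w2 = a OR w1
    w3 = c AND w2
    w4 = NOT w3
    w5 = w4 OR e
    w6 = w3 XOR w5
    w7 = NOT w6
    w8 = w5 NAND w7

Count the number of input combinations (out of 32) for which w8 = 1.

25

w8 = w5 NAND w7 must be 1, so at least one of w5, w7 is 0.
Enumerating the 32 input combinations, 25 give w8 = 1 and 7 give w8 = 0.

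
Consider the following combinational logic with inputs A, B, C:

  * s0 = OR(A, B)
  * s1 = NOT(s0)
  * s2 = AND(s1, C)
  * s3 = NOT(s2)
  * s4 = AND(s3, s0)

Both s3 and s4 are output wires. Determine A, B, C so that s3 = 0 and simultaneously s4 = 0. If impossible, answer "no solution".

Check with A=0, B=0, C=1:
s0 = OR(A, B) = OR(0, 0) = 0
s1 = NOT(s0) = NOT 0 = 1
s2 = AND(s1, C) = AND(1, 1) = 1
s3 = NOT(s2) = NOT 1 = 0
s4 = AND(s3, s0) = AND(0, 0) = 0
So s3 = 0 and s4 = 0.

A=0, B=0, C=1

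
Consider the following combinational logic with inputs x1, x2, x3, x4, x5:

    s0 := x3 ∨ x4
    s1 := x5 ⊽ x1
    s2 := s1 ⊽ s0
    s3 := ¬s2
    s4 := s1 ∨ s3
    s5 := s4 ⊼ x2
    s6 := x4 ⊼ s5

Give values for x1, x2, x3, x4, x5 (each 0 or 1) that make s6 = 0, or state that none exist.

x1=0 x2=0 x3=0 x4=1 x5=1

Check with x1=0 x2=0 x3=0 x4=1 x5=1:
s0 = x3 ∨ x4 = 0 ∨ 1 = 1
s1 = x5 ⊽ x1 = 1 ⊽ 0 = 0
s2 = s1 ⊽ s0 = 0 ⊽ 1 = 0
s3 = ¬s2 = ¬0 = 1
s4 = s1 ∨ s3 = 0 ∨ 1 = 1
s5 = s4 ⊼ x2 = 1 ⊼ 0 = 1
s6 = x4 ⊼ s5 = 1 ⊼ 1 = 0
So s6 = 0 as required.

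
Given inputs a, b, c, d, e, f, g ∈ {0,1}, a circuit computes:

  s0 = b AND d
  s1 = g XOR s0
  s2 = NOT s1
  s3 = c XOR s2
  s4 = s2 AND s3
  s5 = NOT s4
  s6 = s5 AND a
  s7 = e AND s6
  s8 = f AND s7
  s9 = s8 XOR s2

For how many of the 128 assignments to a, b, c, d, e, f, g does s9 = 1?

s9 = s8 XOR s2 must be 1, so s8 and s2 differ.
Enumerating the 128 input combinations, 68 give s9 = 1 and 60 give s9 = 0.

68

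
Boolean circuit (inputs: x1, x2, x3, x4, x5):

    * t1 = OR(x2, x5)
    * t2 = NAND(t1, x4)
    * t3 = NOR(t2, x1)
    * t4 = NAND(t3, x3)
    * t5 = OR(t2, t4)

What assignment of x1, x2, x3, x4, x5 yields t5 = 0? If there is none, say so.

Check with x1=0 x2=1 x3=1 x4=1 x5=0:
t1 = OR(x2, x5) = OR(1, 0) = 1
t2 = NAND(t1, x4) = NAND(1, 1) = 0
t3 = NOR(t2, x1) = NOR(0, 0) = 1
t4 = NAND(t3, x3) = NAND(1, 1) = 0
t5 = OR(t2, t4) = OR(0, 0) = 0
So t5 = 0 as required.

x1=0 x2=1 x3=1 x4=1 x5=0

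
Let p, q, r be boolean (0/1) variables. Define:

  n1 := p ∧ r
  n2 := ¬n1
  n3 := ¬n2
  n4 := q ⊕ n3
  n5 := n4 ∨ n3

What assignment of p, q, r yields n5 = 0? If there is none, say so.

p=0, q=0, r=1

n5 = n4 ∨ n3 must be 0, so both n4 = 0 and n3 = 0.
n4 = q ⊕ n3 must be 0, so q and n3 are equal.
Check with p=0, q=0, r=1:
n1 = p ∧ r = 0 ∧ 1 = 0
n2 = ¬n1 = ¬0 = 1
n3 = ¬n2 = ¬1 = 0
n4 = q ⊕ n3 = 0 ⊕ 0 = 0
n5 = n4 ∨ n3 = 0 ∨ 0 = 0
So n5 = 0 as required.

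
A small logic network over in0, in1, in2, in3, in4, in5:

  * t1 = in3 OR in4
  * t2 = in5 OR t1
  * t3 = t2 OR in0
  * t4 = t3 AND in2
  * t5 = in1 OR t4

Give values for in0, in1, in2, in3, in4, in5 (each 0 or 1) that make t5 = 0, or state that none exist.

in0=0, in1=0, in2=0, in3=1, in4=1, in5=0

t5 = in1 OR t4 must be 0, so both in1 = 0 and t4 = 0.
t4 = t3 AND in2 must be 0, so at least one of t3, in2 is 0.
Check with in0=0, in1=0, in2=0, in3=1, in4=1, in5=0:
t1 = in3 OR in4 = 1 OR 1 = 1
t2 = in5 OR t1 = 0 OR 1 = 1
t3 = t2 OR in0 = 1 OR 0 = 1
t4 = t3 AND in2 = 1 AND 0 = 0
t5 = in1 OR t4 = 0 OR 0 = 0
So t5 = 0 as required.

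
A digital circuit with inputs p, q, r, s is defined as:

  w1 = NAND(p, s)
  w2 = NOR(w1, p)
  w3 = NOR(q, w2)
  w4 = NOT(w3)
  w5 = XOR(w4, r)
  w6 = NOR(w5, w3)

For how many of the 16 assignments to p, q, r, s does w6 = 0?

12

w6 = NOR(w5, w3) must be 0, so at least one of w5, w3 is 1.
Enumerating the 16 input combinations, 12 give w6 = 0 and 4 give w6 = 1.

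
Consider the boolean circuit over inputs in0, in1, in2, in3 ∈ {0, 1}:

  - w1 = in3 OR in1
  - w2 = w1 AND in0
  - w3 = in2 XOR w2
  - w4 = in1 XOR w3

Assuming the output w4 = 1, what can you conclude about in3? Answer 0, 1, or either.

either

Both values of in3 occur among assignments with w4 = 1:
  in3=0: in0=0, in1=0, in2=1, in3=0
  in3=1: in0=0, in1=0, in2=1, in3=1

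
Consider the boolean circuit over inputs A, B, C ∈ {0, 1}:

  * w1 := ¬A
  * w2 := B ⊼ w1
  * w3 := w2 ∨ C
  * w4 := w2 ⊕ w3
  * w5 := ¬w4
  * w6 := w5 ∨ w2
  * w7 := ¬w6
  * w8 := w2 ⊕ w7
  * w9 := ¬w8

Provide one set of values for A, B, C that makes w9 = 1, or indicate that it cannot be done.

A=0, B=1, C=0

w9 = ¬w8 must be 1, so w8 = 0.
Check with A=0, B=1, C=0:
w1 = ¬A = ¬0 = 1
w2 = B ⊼ w1 = 1 ⊼ 1 = 0
w3 = w2 ∨ C = 0 ∨ 0 = 0
w4 = w2 ⊕ w3 = 0 ⊕ 0 = 0
w5 = ¬w4 = ¬0 = 1
w6 = w5 ∨ w2 = 1 ∨ 0 = 1
w7 = ¬w6 = ¬1 = 0
w8 = w2 ⊕ w7 = 0 ⊕ 0 = 0
w9 = ¬w8 = ¬0 = 1
So w9 = 1 as required.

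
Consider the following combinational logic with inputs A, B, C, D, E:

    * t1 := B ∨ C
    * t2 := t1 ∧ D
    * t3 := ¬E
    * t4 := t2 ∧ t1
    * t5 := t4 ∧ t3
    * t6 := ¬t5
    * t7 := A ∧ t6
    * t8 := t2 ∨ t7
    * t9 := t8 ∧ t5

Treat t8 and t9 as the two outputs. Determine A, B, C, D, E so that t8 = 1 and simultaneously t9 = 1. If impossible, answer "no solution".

Check with A=1 B=0 C=1 D=1 E=0:
t1 = B ∨ C = 0 ∨ 1 = 1
t2 = t1 ∧ D = 1 ∧ 1 = 1
t3 = ¬E = ¬0 = 1
t4 = t2 ∧ t1 = 1 ∧ 1 = 1
t5 = t4 ∧ t3 = 1 ∧ 1 = 1
t6 = ¬t5 = ¬1 = 0
t7 = A ∧ t6 = 1 ∧ 0 = 0
t8 = t2 ∨ t7 = 1 ∨ 0 = 1
t9 = t8 ∧ t5 = 1 ∧ 1 = 1
So t8 = 1 and t9 = 1.

A=1 B=0 C=1 D=1 E=0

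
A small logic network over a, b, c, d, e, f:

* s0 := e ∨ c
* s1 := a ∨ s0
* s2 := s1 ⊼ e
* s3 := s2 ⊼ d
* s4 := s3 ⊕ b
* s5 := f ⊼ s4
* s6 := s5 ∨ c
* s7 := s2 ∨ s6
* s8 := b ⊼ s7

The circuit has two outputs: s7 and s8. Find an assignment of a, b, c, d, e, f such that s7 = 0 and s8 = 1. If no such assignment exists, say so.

Check with a=1, b=0, c=0, d=1, e=1, f=1:
s0 = e ∨ c = 1 ∨ 0 = 1
s1 = a ∨ s0 = 1 ∨ 1 = 1
s2 = s1 ⊼ e = 1 ⊼ 1 = 0
s3 = s2 ⊼ d = 0 ⊼ 1 = 1
s4 = s3 ⊕ b = 1 ⊕ 0 = 1
s5 = f ⊼ s4 = 1 ⊼ 1 = 0
s6 = s5 ∨ c = 0 ∨ 0 = 0
s7 = s2 ∨ s6 = 0 ∨ 0 = 0
s8 = b ⊼ s7 = 0 ⊼ 0 = 1
So s7 = 0 and s8 = 1.

a=1, b=0, c=0, d=1, e=1, f=1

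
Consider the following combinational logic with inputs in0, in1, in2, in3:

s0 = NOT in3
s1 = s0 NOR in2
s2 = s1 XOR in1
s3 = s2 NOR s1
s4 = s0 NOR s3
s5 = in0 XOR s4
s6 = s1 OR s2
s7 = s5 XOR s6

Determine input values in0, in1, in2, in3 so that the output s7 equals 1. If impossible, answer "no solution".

s7 = s5 XOR s6 must be 1, so s5 and s6 differ.
Check with in0=1, in1=0, in2=1, in3=1:
s0 = NOT in3 = NOT 1 = 0
s1 = s0 NOR in2 = 0 NOR 1 = 0
s2 = s1 XOR in1 = 0 XOR 0 = 0
s3 = s2 NOR s1 = 0 NOR 0 = 1
s4 = s0 NOR s3 = 0 NOR 1 = 0
s5 = in0 XOR s4 = 1 XOR 0 = 1
s6 = s1 OR s2 = 0 OR 0 = 0
s7 = s5 XOR s6 = 1 XOR 0 = 1
So s7 = 1 as required.

in0=1, in1=0, in2=1, in3=1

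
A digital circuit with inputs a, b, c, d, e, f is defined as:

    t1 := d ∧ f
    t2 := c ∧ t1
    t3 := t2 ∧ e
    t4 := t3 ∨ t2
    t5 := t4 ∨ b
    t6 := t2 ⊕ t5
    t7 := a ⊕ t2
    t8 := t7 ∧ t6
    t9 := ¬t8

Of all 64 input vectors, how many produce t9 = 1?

t9 = ¬t8 must be 1, so t8 = 0.
t8 = t7 ∧ t6 must be 0, so at least one of t7, t6 is 0.
Enumerating the 64 input combinations, 50 give t9 = 1 and 14 give t9 = 0.

50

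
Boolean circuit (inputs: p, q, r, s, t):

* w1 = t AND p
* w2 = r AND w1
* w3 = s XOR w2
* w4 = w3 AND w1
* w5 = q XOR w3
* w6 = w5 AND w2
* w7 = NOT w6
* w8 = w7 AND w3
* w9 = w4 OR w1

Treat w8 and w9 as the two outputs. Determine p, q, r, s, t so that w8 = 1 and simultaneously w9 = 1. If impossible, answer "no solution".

p=1, q=1, r=0, s=1, t=1

Check with p=1, q=1, r=0, s=1, t=1:
w1 = t AND p = 1 AND 1 = 1
w2 = r AND w1 = 0 AND 1 = 0
w3 = s XOR w2 = 1 XOR 0 = 1
w4 = w3 AND w1 = 1 AND 1 = 1
w5 = q XOR w3 = 1 XOR 1 = 0
w6 = w5 AND w2 = 0 AND 0 = 0
w7 = NOT w6 = NOT 0 = 1
w8 = w7 AND w3 = 1 AND 1 = 1
w9 = w4 OR w1 = 1 OR 1 = 1
So w8 = 1 and w9 = 1.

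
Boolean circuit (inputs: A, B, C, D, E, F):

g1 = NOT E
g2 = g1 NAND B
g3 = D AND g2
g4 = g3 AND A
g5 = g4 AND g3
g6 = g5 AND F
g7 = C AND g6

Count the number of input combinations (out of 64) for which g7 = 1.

g7 = C AND g6 must be 1, so both C = 1 and g6 = 1.
g6 = g5 AND F must be 1, so both g5 = 1 and F = 1.
Enumerating the 64 input combinations, 3 give g7 = 1 and 61 give g7 = 0.

3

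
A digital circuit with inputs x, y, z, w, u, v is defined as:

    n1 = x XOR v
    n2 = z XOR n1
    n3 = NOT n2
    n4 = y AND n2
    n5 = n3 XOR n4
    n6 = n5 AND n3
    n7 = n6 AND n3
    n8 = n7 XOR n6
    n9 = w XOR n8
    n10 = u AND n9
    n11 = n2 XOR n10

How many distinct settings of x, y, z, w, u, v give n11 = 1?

32

n11 = n2 XOR n10 must be 1, so n2 and n10 differ.
Enumerating the 64 input combinations, 32 give n11 = 1 and 32 give n11 = 0.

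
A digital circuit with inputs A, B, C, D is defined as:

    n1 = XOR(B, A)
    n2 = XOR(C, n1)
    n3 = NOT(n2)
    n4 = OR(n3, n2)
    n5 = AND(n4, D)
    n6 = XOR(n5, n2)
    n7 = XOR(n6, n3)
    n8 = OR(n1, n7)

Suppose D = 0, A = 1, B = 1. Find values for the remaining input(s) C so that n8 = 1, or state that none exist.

C=0

n8 = OR(n1, n7) must be 1, so at least one of n1, n7 is 1.
Check with D = 0, A = 1, B = 1 and C=0:
n1 = XOR(B, A) = XOR(1, 1) = 0
n2 = XOR(C, n1) = XOR(0, 0) = 0
n3 = NOT(n2) = NOT 0 = 1
n4 = OR(n3, n2) = OR(1, 0) = 1
n5 = AND(n4, D) = AND(1, 0) = 0
n6 = XOR(n5, n2) = XOR(0, 0) = 0
n7 = XOR(n6, n3) = XOR(0, 1) = 1
n8 = OR(n1, n7) = OR(0, 1) = 1
So n8 = 1.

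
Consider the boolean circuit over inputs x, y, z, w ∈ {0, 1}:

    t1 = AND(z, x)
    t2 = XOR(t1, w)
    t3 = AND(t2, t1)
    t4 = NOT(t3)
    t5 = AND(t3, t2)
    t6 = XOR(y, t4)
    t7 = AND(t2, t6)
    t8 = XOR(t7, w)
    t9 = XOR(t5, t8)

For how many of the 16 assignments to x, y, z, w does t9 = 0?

10

t9 = XOR(t5, t8) must be 0, so t5 and t8 are equal.
Enumerating the 16 input combinations, 10 give t9 = 0 and 6 give t9 = 1.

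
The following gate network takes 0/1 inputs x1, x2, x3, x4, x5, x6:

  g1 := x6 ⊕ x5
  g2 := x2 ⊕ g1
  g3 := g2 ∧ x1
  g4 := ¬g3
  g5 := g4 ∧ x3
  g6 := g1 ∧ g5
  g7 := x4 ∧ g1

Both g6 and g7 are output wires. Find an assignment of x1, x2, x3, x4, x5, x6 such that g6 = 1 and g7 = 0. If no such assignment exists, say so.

x1=0, x2=0, x3=1, x4=0, x5=1, x6=0

Check with x1=0, x2=0, x3=1, x4=0, x5=1, x6=0:
g1 = x6 ⊕ x5 = 0 ⊕ 1 = 1
g2 = x2 ⊕ g1 = 0 ⊕ 1 = 1
g3 = g2 ∧ x1 = 1 ∧ 0 = 0
g4 = ¬g3 = ¬0 = 1
g5 = g4 ∧ x3 = 1 ∧ 1 = 1
g6 = g1 ∧ g5 = 1 ∧ 1 = 1
g7 = x4 ∧ g1 = 0 ∧ 1 = 0
So g6 = 1 and g7 = 0.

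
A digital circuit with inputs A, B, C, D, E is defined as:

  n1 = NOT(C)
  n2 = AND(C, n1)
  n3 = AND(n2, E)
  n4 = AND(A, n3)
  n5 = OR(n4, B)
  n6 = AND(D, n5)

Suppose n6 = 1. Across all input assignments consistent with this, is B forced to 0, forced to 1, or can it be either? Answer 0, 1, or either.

n6 = AND(D, n5) must be 1, so both D = 1 and n5 = 1.
Every assignment with n6 = 1 has B = 1; there are 8 such assignment(s).

1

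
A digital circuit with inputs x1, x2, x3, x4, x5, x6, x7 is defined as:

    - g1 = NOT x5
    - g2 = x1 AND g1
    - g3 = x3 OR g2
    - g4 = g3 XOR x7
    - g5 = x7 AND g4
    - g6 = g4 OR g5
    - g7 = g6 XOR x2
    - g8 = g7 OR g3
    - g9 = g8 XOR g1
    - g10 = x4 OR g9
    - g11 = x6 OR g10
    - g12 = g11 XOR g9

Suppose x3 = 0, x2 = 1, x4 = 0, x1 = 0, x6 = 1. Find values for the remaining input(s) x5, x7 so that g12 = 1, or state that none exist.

x5=0 x7=0

g12 = g11 XOR g9 must be 1, so g11 and g9 differ.
Check with x3 = 0, x2 = 1, x4 = 0, x1 = 0, x6 = 1 and x5=0, x7=0:
g1 = NOT x5 = NOT 0 = 1
g2 = x1 AND g1 = 0 AND 1 = 0
g3 = x3 OR g2 = 0 OR 0 = 0
g4 = g3 XOR x7 = 0 XOR 0 = 0
g5 = x7 AND g4 = 0 AND 0 = 0
g6 = g4 OR g5 = 0 OR 0 = 0
g7 = g6 XOR x2 = 0 XOR 1 = 1
g8 = g7 OR g3 = 1 OR 0 = 1
g9 = g8 XOR g1 = 1 XOR 1 = 0
g10 = x4 OR g9 = 0 OR 0 = 0
g11 = x6 OR g10 = 1 OR 0 = 1
g12 = g11 XOR g9 = 1 XOR 0 = 1
So g12 = 1.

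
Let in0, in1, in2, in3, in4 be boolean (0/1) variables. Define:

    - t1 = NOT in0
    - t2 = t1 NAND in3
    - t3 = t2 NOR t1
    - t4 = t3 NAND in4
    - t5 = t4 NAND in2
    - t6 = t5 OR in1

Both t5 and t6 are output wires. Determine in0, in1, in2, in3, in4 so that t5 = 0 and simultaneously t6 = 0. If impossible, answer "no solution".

in0=1 in1=0 in2=1 in3=0 in4=0

Check with in0=1 in1=0 in2=1 in3=0 in4=0:
t1 = NOT in0 = NOT 1 = 0
t2 = t1 NAND in3 = 0 NAND 0 = 1
t3 = t2 NOR t1 = 1 NOR 0 = 0
t4 = t3 NAND in4 = 0 NAND 0 = 1
t5 = t4 NAND in2 = 1 NAND 1 = 0
t6 = t5 OR in1 = 0 OR 0 = 0
So t5 = 0 and t6 = 0.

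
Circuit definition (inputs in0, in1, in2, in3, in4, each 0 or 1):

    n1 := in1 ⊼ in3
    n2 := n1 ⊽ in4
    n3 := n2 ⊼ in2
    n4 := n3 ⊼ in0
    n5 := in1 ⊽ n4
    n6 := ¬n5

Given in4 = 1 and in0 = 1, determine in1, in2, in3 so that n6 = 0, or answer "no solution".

in1=0, in2=1, in3=1

Check with in4 = 1 and in0 = 1 and in1=0, in2=1, in3=1:
n1 = in1 ⊼ in3 = 0 ⊼ 1 = 1
n2 = n1 ⊽ in4 = 1 ⊽ 1 = 0
n3 = n2 ⊼ in2 = 0 ⊼ 1 = 1
n4 = n3 ⊼ in0 = 1 ⊼ 1 = 0
n5 = in1 ⊽ n4 = 0 ⊽ 0 = 1
n6 = ¬n5 = ¬1 = 0
So n6 = 0.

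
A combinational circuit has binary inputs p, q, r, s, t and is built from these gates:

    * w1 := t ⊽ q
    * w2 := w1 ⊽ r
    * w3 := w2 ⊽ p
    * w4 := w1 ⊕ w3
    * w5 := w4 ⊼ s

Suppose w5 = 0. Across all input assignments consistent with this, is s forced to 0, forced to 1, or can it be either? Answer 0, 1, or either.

1

w5 = w4 ⊼ s must be 0, so both w4 = 1 and s = 1.
Every assignment with w5 = 0 has s = 1; there are 5 such assignment(s).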